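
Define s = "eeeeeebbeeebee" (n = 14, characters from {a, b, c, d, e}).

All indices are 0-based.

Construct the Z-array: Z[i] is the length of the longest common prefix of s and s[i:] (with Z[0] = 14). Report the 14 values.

[14, 5, 4, 3, 2, 1, 0, 0, 3, 2, 1, 0, 2, 1]

Z[0]=14
i=1: i≥r, start 0; Z[1]=5 scan→box=[1,6)
i=2: min(r-i=4, Z[1]=5)=4; Z[2]=4
i=3: min(r-i=3, Z[2]=4)=3; Z[3]=3
i=4: min(r-i=2, Z[3]=3)=2; Z[4]=2
i=5: min(r-i=1, Z[4]=2)=1; Z[5]=1
i=6: i≥r, start 0; Z[6]=0
i=7: i≥r, start 0; Z[7]=0
i=8: i≥r, start 0; Z[8]=3 scan→box=[8,11)
i=9: min(r-i=2, Z[1]=5)=2; Z[9]=2
i=10: min(r-i=1, Z[2]=4)=1; Z[10]=1
i=11: i≥r, start 0; Z[11]=0
i=12: i≥r, start 0; Z[12]=2 scan→box=[12,14)
i=13: min(r-i=1, Z[1]=5)=1; Z[13]=1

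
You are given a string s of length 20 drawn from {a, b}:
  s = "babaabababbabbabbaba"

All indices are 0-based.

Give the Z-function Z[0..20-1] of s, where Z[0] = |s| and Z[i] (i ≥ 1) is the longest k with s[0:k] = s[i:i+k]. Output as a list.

[20, 0, 2, 0, 0, 4, 0, 3, 0, 1, 3, 0, 1, 3, 0, 1, 4, 0, 2, 0]

Z[0]=20
i=1: fresh scan; Z[1]=0
i=2: fresh scan; Z[2]=2 grow→box=[2,4)
i=3: min(r-i=1, Z[1]=0)=0; Z[3]=0
i=4: fresh scan; Z[4]=0
i=5: fresh scan; Z[5]=4 grow→box=[5,9)
i=6: min(r-i=3, Z[1]=0)=0; Z[6]=0
i=7: min(r-i=2, Z[2]=2)=2; Z[7]=3 grow→box=[7,10)
i=8: min(r-i=2, Z[1]=0)=0; Z[8]=0
i=9: min(r-i=1, Z[2]=2)=1; Z[9]=1
i=10: fresh scan; Z[10]=3 grow→box=[10,13)
i=11: min(r-i=2, Z[1]=0)=0; Z[11]=0
i=12: min(r-i=1, Z[2]=2)=1; Z[12]=1
i=13: fresh scan; Z[13]=3 grow→box=[13,16)
i=14: min(r-i=2, Z[1]=0)=0; Z[14]=0
i=15: min(r-i=1, Z[2]=2)=1; Z[15]=1
i=16: fresh scan; Z[16]=4 grow→box=[16,20)
i=17: min(r-i=3, Z[1]=0)=0; Z[17]=0
i=18: min(r-i=2, Z[2]=2)=2; Z[18]=2
i=19: min(r-i=1, Z[3]=0)=0; Z[19]=0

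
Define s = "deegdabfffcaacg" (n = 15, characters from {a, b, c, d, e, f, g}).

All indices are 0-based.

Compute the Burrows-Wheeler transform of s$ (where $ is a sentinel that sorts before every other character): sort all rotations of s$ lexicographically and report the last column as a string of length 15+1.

gcdaafag$deffbce

rank  rotation          last
    0  $deegdabfffcaacg  g
    1  aacg$deegdabfffc  c
    2  abfffcaacg$deegd  d
    3  acg$deegdabfffca  a
    4  bfffcaacg$deegda  a
    5  caacg$deegdabfff  f
    6  cg$deegdabfffcaa  a
    7  dabfffcaacg$deeg  g
    8  deegdabfffcaacg$  $
    9  eegdabfffcaacg$d  d
   10  egdabfffcaacg$de  e
   11  fcaacg$deegdabff  f
   12  ffcaacg$deegdabf  f
   13  fffcaacg$deegdab  b
   14  g$deegdabfffcaac  c
   15  gdabfffcaacg$dee  e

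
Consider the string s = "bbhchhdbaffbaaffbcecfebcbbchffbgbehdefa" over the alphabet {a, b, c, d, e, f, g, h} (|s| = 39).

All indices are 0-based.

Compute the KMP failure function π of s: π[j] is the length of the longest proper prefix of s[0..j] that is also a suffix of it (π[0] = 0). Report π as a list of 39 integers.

[0, 1, 0, 0, 0, 0, 0, 1, 0, 0, 0, 1, 0, 0, 0, 0, 1, 0, 0, 0, 0, 0, 1, 0, 1, 2, 0, 0, 0, 0, 1, 0, 1, 0, 0, 0, 0, 0, 0]

π[0] = 0
j=1 s[j]='b': π[1]=1 (border 'b')
j=2 s[j]='h': k: 1→0; π[2]=0 (border '')
j=3 s[j]='c': π[3]=0 (border '')
j=4 s[j]='h': π[4]=0 (border '')
j=5 s[j]='h': π[5]=0 (border '')
j=6 s[j]='d': π[6]=0 (border '')
j=7 s[j]='b': π[7]=1 (border 'b')
j=8 s[j]='a': k: 1→0; π[8]=0 (border '')
j=9 s[j]='f': π[9]=0 (border '')
j=10 s[j]='f': π[10]=0 (border '')
j=11 s[j]='b': π[11]=1 (border 'b')
j=12 s[j]='a': k: 1→0; π[12]=0 (border '')
j=13 s[j]='a': π[13]=0 (border '')
j=14 s[j]='f': π[14]=0 (border '')
j=15 s[j]='f': π[15]=0 (border '')
j=16 s[j]='b': π[16]=1 (border 'b')
j=17 s[j]='c': k: 1→0; π[17]=0 (border '')
j=18 s[j]='e': π[18]=0 (border '')
j=19 s[j]='c': π[19]=0 (border '')
j=20 s[j]='f': π[20]=0 (border '')
j=21 s[j]='e': π[21]=0 (border '')
j=22 s[j]='b': π[22]=1 (border 'b')
j=23 s[j]='c': k: 1→0; π[23]=0 (border '')
j=24 s[j]='b': π[24]=1 (border 'b')
j=25 s[j]='b': π[25]=2 (border 'bb')
j=26 s[j]='c': k: 2→1→0; π[26]=0 (border '')
j=27 s[j]='h': π[27]=0 (border '')
j=28 s[j]='f': π[28]=0 (border '')
j=29 s[j]='f': π[29]=0 (border '')
j=30 s[j]='b': π[30]=1 (border 'b')
j=31 s[j]='g': k: 1→0; π[31]=0 (border '')
j=32 s[j]='b': π[32]=1 (border 'b')
j=33 s[j]='e': k: 1→0; π[33]=0 (border '')
j=34 s[j]='h': π[34]=0 (border '')
j=35 s[j]='d': π[35]=0 (border '')
j=36 s[j]='e': π[36]=0 (border '')
j=37 s[j]='f': π[37]=0 (border '')
j=38 s[j]='a': π[38]=0 (border '')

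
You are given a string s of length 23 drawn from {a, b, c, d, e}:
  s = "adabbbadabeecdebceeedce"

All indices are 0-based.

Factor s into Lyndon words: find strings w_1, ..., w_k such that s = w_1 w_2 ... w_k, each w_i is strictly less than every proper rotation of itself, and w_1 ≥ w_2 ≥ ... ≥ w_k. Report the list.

emit factor 1: 'ad' (i=0, period=2)
emit factor 2: 'abbbadabeecdebceeedce' (i=2, period=21)

["ad", "abbbadabeecdebceeedce"]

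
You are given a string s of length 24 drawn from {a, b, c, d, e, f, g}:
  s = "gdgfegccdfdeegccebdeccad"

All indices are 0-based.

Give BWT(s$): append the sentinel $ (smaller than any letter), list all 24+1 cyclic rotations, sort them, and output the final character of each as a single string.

rank  rotation                   last
    0  $gdgfegccdfdeegccebdeccad  d
    1  ad$gdgfegccdfdeegccebdecc  c
    2  bdeccad$gdgfegccdfdeegcce  e
    3  cad$gdgfegccdfdeegccebdec  c
    4  ccad$gdgfegccdfdeegccebde  e
    5  ccdfdeegccebdeccad$gdgfeg  g
    6  ccebdeccad$gdgfegccdfdeeg  g
    7  cdfdeegccebdeccad$gdgfegc  c
    8  cebdeccad$gdgfegccdfdeegc  c
    9  d$gdgfegccdfdeegccebdecca  a
   10  deccad$gdgfegccdfdeegcceb  b
   11  deegccebdeccad$gdgfegccdf  f
   12  dfdeegccebdeccad$gdgfegcc  c
   13  dgfegccdfdeegccebdeccad$g  g
   14  ebdeccad$gdgfegccdfdeegcc  c
   15  eccad$gdgfegccdfdeegccebd  d
   16  eegccebdeccad$gdgfegccdfd  d
   17  egccdfdeegccebdeccad$gdgf  f
   18  egccebdeccad$gdgfegccdfde  e
   19  fdeegccebdeccad$gdgfegccd  d
   20  fegccdfdeegccebdeccad$gdg  g
   21  gccdfdeegccebdeccad$gdgfe  e
   22  gccebdeccad$gdgfegccdfdee  e
   23  gdgfegccdfdeegccebdeccad$  $
   24  gfegccdfdeegccebdeccad$gd  d

dceceggccabfcgcddfedgee$d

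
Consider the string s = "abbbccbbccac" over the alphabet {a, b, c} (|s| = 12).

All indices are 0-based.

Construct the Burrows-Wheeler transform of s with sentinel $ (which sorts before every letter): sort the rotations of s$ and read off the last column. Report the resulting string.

rank  rotation       last
    0  $abbbccbbccac  c
    1  abbbccbbccac$  $
    2  ac$abbbccbbcc  c
    3  bbbccbbccac$a  a
    4  bbccac$abbbcc  c
    5  bbccbbccac$ab  b
    6  bccac$abbbccb  b
    7  bccbbccac$abb  b
    8  c$abbbccbbcca  a
    9  cac$abbbccbbc  c
   10  cbbccac$abbbc  c
   11  ccac$abbbccbb  b
   12  ccbbccac$abbb  b

c$cacbbbaccbb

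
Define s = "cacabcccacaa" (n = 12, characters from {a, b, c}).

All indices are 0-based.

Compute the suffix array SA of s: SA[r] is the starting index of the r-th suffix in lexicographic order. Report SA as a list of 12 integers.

rank | idx | suffix
   0 |  11 | a
   1 |  10 | aa
   2 |   3 | abcccacaa
   3 |   8 | acaa
   4 |   1 | acabcccacaa
   5 |   4 | bcccacaa
   6 |   9 | caa
   7 |   2 | cabcccacaa
   8 |   7 | cacaa
   9 |   0 | cacabcccacaa
  10 |   6 | ccacaa
  11 |   5 | cccacaa

[11, 10, 3, 8, 1, 4, 9, 2, 7, 0, 6, 5]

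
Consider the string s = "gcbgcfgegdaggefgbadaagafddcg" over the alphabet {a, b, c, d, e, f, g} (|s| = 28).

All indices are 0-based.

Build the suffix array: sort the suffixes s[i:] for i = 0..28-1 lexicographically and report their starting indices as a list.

rank→(start, suffix):
  0 → (19, 'aagafddcg')
  1 → (17, 'adaagafddcg')
  2 → (22, 'afddcg')
  3 → (20, 'agafddcg')
  4 → (10, 'aggefgbadaagafddcg')
  5 → (16, 'badaagafddcg')
  6 → (2, 'bgcfgegdaggefgbadaagafddcg')
  7 → (1, 'cbgcfgegdaggefgbadaagafddcg')
  8 → (4, 'cfgegdaggefgbadaagafddcg')
  9 → (26, 'cg')
  10 → (18, 'daagafddcg')
  11 → (9, 'daggefgbadaagafddcg')
  12 → (25, 'dcg')
  13 → (24, 'ddcg')
  14 → (13, 'efgbadaagafddcg')
  15 → (7, 'egdaggefgbadaagafddcg')
  16 → (23, 'fddcg')
  17 → (14, 'fgbadaagafddcg')
  18 → (5, 'fgegdaggefgbadaagafddcg')
  19 → (27, 'g')
  20 → (21, 'gafddcg')
  21 → (15, 'gbadaagafddcg')
  22 → (0, 'gcbgcfgegdaggefgbadaagafddcg')
  23 → (3, 'gcfgegdaggefgbadaagafddcg')
  24 → (8, 'gdaggefgbadaagafddcg')
  25 → (12, 'gefgbadaagafddcg')
  26 → (6, 'gegdaggefgbadaagafddcg')
  27 → (11, 'ggefgbadaagafddcg')

[19, 17, 22, 20, 10, 16, 2, 1, 4, 26, 18, 9, 25, 24, 13, 7, 23, 14, 5, 27, 21, 15, 0, 3, 8, 12, 6, 11]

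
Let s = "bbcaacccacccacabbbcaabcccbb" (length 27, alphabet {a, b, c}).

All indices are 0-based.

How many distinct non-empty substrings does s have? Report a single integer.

319

rank→(start, suffix):
  0 → (19, 'aabcccbb')
  1 → (3, 'aacccacccacabbbcaabcccbb')
  2 → (14, 'abbbcaabcccbb')
  3 → (20, 'abcccbb')
  4 → (12, 'acabbbcaabcccbb')
  5 → (8, 'acccacabbbcaabcccbb')
  6 → (4, 'acccacccacabbbcaabcccbb')
  7 → (26, 'b')
  8 → (25, 'bb')
  9 → (15, 'bbbcaabcccbb')
  10 → (16, 'bbcaabcccbb')
  11 → (0, 'bbcaacccacccacabbbcaabcccbb')
  12 → (17, 'bcaabcccbb')
  13 → (1, 'bcaacccacccacabbbcaabcccbb')
  14 → (21, 'bcccbb')
  15 → (18, 'caabcccbb')
  16 → (2, 'caacccacccacabbbcaabcccbb')
  17 → (13, 'cabbbcaabcccbb')
  18 → (11, 'cacabbbcaabcccbb')
  19 → (7, 'cacccacabbbcaabcccbb')
  20 → (24, 'cbb')
  21 → (10, 'ccacabbbcaabcccbb')
  22 → (6, 'ccacccacabbbcaabcccbb')
  23 → (23, 'ccbb')
  24 → (9, 'cccacabbbcaabcccbb')
  25 → (5, 'cccacccacabbbcaabcccbb')
  26 → (22, 'cccbb')

SA = [19, 3, 14, 20, 12, 8, 4, 26, 25, 15, 16, 0, 17, 1, 21, 18, 2, 13, 11, 7, 24, 10, 6, 23, 9, 5, 22]
[i] adj suffixes → lcp
  [1] 19/3 → 2 ('aa')
  [2] 3/14 → 1 ('a')
  [3] 14/20 → 2 ('ab')
  [4] 20/12 → 1 ('a')
  [5] 12/8 → 2 ('ac')
  [6] 8/4 → 6 ('acccac')
  [7] 4/26 → 0 ('')
  [8] 26/25 → 1 ('b')
  [9] 25/15 → 2 ('bb')
  [10] 15/16 → 2 ('bb')
  [11] 16/0 → 5 ('bbcaa')
  [12] 0/17 → 1 ('b')
  [13] 17/1 → 4 ('bcaa')
  [14] 1/21 → 2 ('bc')
  [15] 21/18 → 0 ('')
  [16] 18/2 → 3 ('caa')
  [17] 2/13 → 2 ('ca')
  [18] 13/11 → 2 ('ca')
  [19] 11/7 → 3 ('cac')
  [20] 7/24 → 1 ('c')
  [21] 24/10 → 1 ('c')
  [22] 10/6 → 4 ('ccac')
  [23] 6/23 → 2 ('cc')
  [24] 23/9 → 2 ('cc')
  [25] 9/5 → 5 ('cccac')
  [26] 5/22 → 3 ('ccc')

n(n+1)/2 = 27·28/2 = 378
Σ LCP = 0 + 2 + 1 + 2 + 1 + 2 + 6 + 0 + 1 + 2 + 2 + 5 + 1 + 4 + 2 + 0 + 3 + 2 + 2 + 3 + 1 + 1 + 4 + 2 + 2 + 5 + 3 = 59
distinct = 378 − 59 = 319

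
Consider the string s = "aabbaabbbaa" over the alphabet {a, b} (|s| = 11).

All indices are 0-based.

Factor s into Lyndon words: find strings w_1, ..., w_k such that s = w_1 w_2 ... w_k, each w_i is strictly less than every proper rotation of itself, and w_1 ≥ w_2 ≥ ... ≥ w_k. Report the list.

["aabbaabbb", "a", "a"]

emit factor 1: 'aabbaabbb' (i=0, period=9)
emit factor 2: 'a' (i=9, period=1)
emit factor 3: 'a' (i=10, period=1)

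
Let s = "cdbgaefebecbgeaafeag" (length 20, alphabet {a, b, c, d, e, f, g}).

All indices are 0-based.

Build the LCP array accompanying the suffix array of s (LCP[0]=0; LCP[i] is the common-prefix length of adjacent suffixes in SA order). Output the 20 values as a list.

rank→(start, suffix):
  0 → (14, 'aafeag')
  1 → (4, 'aefebecbgeaafeag')
  2 → (15, 'afeag')
  3 → (18, 'ag')
  4 → (8, 'becbgeaafeag')
  5 → (2, 'bgaefebecbgeaafeag')
  6 → (11, 'bgeaafeag')
  7 → (10, 'cbgeaafeag')
  8 → (0, 'cdbgaefebecbgeaafeag')
  9 → (1, 'dbgaefebecbgeaafeag')
  10 → (13, 'eaafeag')
  11 → (17, 'eag')
  12 → (7, 'ebecbgeaafeag')
  13 → (9, 'ecbgeaafeag')
  14 → (5, 'efebecbgeaafeag')
  15 → (16, 'feag')
  16 → (6, 'febecbgeaafeag')
  17 → (19, 'g')
  18 → (3, 'gaefebecbgeaafeag')
  19 → (12, 'geaafeag')

SA = [14, 4, 15, 18, 8, 2, 11, 10, 0, 1, 13, 17, 7, 9, 5, 16, 6, 19, 3, 12]
i: (SA[i-1],SA[i]) lcp shared
  1: (14,4) 1 'a'
  2: (4,15) 1 'a'
  3: (15,18) 1 'a'
  4: (18,8) 0 ''
  5: (8,2) 1 'b'
  6: (2,11) 2 'bg'
  7: (11,10) 0 ''
  8: (10,0) 1 'c'
  9: (0,1) 0 ''
  10: (1,13) 0 ''
  11: (13,17) 2 'ea'
  12: (17,7) 1 'e'
  13: (7,9) 1 'e'
  14: (9,5) 1 'e'
  15: (5,16) 0 ''
  16: (16,6) 2 'fe'
  17: (6,19) 0 ''
  18: (19,3) 1 'g'
  19: (3,12) 1 'g'

[0, 1, 1, 1, 0, 1, 2, 0, 1, 0, 0, 2, 1, 1, 1, 0, 2, 0, 1, 1]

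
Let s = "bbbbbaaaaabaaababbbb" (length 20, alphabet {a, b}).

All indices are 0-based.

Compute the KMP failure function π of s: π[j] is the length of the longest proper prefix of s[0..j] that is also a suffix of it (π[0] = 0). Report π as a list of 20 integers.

[0, 1, 2, 3, 4, 0, 0, 0, 0, 0, 1, 0, 0, 0, 1, 0, 1, 2, 3, 4]

π[0] = 0
j=1 s[j]='b': π[1]=1 (border 'b')
j=2 s[j]='b': π[2]=2 (border 'bb')
j=3 s[j]='b': π[3]=3 (border 'bbb')
j=4 s[j]='b': π[4]=4 (border 'bbbb')
j=5 s[j]='a': k: 4→3→2→1→0; π[5]=0 (border '')
j=6 s[j]='a': π[6]=0 (border '')
j=7 s[j]='a': π[7]=0 (border '')
j=8 s[j]='a': π[8]=0 (border '')
j=9 s[j]='a': π[9]=0 (border '')
j=10 s[j]='b': π[10]=1 (border 'b')
j=11 s[j]='a': k: 1→0; π[11]=0 (border '')
j=12 s[j]='a': π[12]=0 (border '')
j=13 s[j]='a': π[13]=0 (border '')
j=14 s[j]='b': π[14]=1 (border 'b')
j=15 s[j]='a': k: 1→0; π[15]=0 (border '')
j=16 s[j]='b': π[16]=1 (border 'b')
j=17 s[j]='b': π[17]=2 (border 'bb')
j=18 s[j]='b': π[18]=3 (border 'bbb')
j=19 s[j]='b': π[19]=4 (border 'bbbb')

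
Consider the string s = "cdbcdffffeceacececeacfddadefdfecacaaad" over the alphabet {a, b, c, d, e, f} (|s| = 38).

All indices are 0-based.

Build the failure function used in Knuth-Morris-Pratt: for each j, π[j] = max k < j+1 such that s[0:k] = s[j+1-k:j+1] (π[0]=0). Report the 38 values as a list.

[0, 0, 0, 1, 2, 0, 0, 0, 0, 0, 1, 0, 0, 1, 0, 1, 0, 1, 0, 0, 1, 0, 0, 0, 0, 0, 0, 0, 0, 0, 0, 1, 0, 1, 0, 0, 0, 0]

π[0] = 0
j=1 s[j]='d': π[1]=0 (border '')
j=2 s[j]='b': π[2]=0 (border '')
j=3 s[j]='c': π[3]=1 (border 'c')
j=4 s[j]='d': π[4]=2 (border 'cd')
j=5 s[j]='f': k: 2→0; π[5]=0 (border '')
j=6 s[j]='f': π[6]=0 (border '')
j=7 s[j]='f': π[7]=0 (border '')
j=8 s[j]='f': π[8]=0 (border '')
j=9 s[j]='e': π[9]=0 (border '')
j=10 s[j]='c': π[10]=1 (border 'c')
j=11 s[j]='e': k: 1→0; π[11]=0 (border '')
j=12 s[j]='a': π[12]=0 (border '')
j=13 s[j]='c': π[13]=1 (border 'c')
j=14 s[j]='e': k: 1→0; π[14]=0 (border '')
j=15 s[j]='c': π[15]=1 (border 'c')
j=16 s[j]='e': k: 1→0; π[16]=0 (border '')
j=17 s[j]='c': π[17]=1 (border 'c')
j=18 s[j]='e': k: 1→0; π[18]=0 (border '')
j=19 s[j]='a': π[19]=0 (border '')
j=20 s[j]='c': π[20]=1 (border 'c')
j=21 s[j]='f': k: 1→0; π[21]=0 (border '')
j=22 s[j]='d': π[22]=0 (border '')
j=23 s[j]='d': π[23]=0 (border '')
j=24 s[j]='a': π[24]=0 (border '')
j=25 s[j]='d': π[25]=0 (border '')
j=26 s[j]='e': π[26]=0 (border '')
j=27 s[j]='f': π[27]=0 (border '')
j=28 s[j]='d': π[28]=0 (border '')
j=29 s[j]='f': π[29]=0 (border '')
j=30 s[j]='e': π[30]=0 (border '')
j=31 s[j]='c': π[31]=1 (border 'c')
j=32 s[j]='a': k: 1→0; π[32]=0 (border '')
j=33 s[j]='c': π[33]=1 (border 'c')
j=34 s[j]='a': k: 1→0; π[34]=0 (border '')
j=35 s[j]='a': π[35]=0 (border '')
j=36 s[j]='a': π[36]=0 (border '')
j=37 s[j]='d': π[37]=0 (border '')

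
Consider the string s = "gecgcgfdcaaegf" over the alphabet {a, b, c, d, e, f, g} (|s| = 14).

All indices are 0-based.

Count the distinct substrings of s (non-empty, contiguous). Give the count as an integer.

sorted suffixes:
  #0 SA[0]=9  'aaegf'
  #1 SA[1]=10  'aegf'
  #2 SA[2]=8  'caaegf'
  #3 SA[3]=2  'cgcgfdcaaegf'
  #4 SA[4]=4  'cgfdcaaegf'
  #5 SA[5]=7  'dcaaegf'
  #6 SA[6]=1  'ecgcgfdcaaegf'
  #7 SA[7]=11  'egf'
  #8 SA[8]=13  'f'
  #9 SA[9]=6  'fdcaaegf'
  #10 SA[10]=3  'gcgfdcaaegf'
  #11 SA[11]=0  'gecgcgfdcaaegf'
  #12 SA[12]=12  'gf'
  #13 SA[13]=5  'gfdcaaegf'

SA = [9, 10, 8, 2, 4, 7, 1, 11, 13, 6, 3, 0, 12, 5]
i: (SA[i-1],SA[i]) lcp shared
  1: (9,10) 1 'a'
  2: (10,8) 0 ''
  3: (8,2) 1 'c'
  4: (2,4) 2 'cg'
  5: (4,7) 0 ''
  6: (7,1) 0 ''
  7: (1,11) 1 'e'
  8: (11,13) 0 ''
  9: (13,6) 1 'f'
  10: (6,3) 0 ''
  11: (3,0) 1 'g'
  12: (0,12) 1 'g'
  13: (12,5) 2 'gf'

n(n+1)/2 = 14·15/2 = 105
Σ LCP = 0 + 1 + 0 + 1 + 2 + 0 + 0 + 1 + 0 + 1 + 0 + 1 + 1 + 2 = 10
distinct = 105 − 10 = 95

95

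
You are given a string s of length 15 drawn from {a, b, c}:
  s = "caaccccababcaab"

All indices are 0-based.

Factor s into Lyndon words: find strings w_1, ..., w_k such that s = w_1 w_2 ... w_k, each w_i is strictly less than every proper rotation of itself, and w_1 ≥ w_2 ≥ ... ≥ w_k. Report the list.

["c", "aaccccababc", "aab"]

emit factor 1: 'c' (i=0, period=1)
emit factor 2: 'aaccccababc' (i=1, period=11)
emit factor 3: 'aab' (i=12, period=3)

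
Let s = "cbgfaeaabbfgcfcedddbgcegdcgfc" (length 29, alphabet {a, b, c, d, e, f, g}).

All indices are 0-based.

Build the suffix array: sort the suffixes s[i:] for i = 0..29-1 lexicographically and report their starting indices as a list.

[6, 7, 4, 8, 9, 19, 1, 28, 0, 14, 21, 12, 25, 18, 24, 17, 16, 5, 15, 22, 3, 27, 13, 10, 20, 11, 23, 2, 26]

sorted suffixes:
  #0 SA[0]=6  'aabbfgcfcedddbgcegdcgfc'
  #1 SA[1]=7  'abbfgcfcedddbgcegdcgfc'
  #2 SA[2]=4  'aeaabbfgcfcedddbgcegdcgfc'
  #3 SA[3]=8  'bbfgcfcedddbgcegdcgfc'
  #4 SA[4]=9  'bfgcfcedddbgcegdcgfc'
  #5 SA[5]=19  'bgcegdcgfc'
  #6 SA[6]=1  'bgfaeaabbfgcfcedddbgcegdcgfc'
  #7 SA[7]=28  'c'
  #8 SA[8]=0  'cbgfaeaabbfgcfcedddbgcegdcgfc'
  #9 SA[9]=14  'cedddbgcegdcgfc'
  #10 SA[10]=21  'cegdcgfc'
  #11 SA[11]=12  'cfcedddbgcegdcgfc'
  #12 SA[12]=25  'cgfc'
  #13 SA[13]=18  'dbgcegdcgfc'
  #14 SA[14]=24  'dcgfc'
  #15 SA[15]=17  'ddbgcegdcgfc'
  #16 SA[16]=16  'dddbgcegdcgfc'
  #17 SA[17]=5  'eaabbfgcfcedddbgcegdcgfc'
  #18 SA[18]=15  'edddbgcegdcgfc'
  #19 SA[19]=22  'egdcgfc'
  #20 SA[20]=3  'faeaabbfgcfcedddbgcegdcgfc'
  #21 SA[21]=27  'fc'
  #22 SA[22]=13  'fcedddbgcegdcgfc'
  #23 SA[23]=10  'fgcfcedddbgcegdcgfc'
  #24 SA[24]=20  'gcegdcgfc'
  #25 SA[25]=11  'gcfcedddbgcegdcgfc'
  #26 SA[26]=23  'gdcgfc'
  #27 SA[27]=2  'gfaeaabbfgcfcedddbgcegdcgfc'
  #28 SA[28]=26  'gfc'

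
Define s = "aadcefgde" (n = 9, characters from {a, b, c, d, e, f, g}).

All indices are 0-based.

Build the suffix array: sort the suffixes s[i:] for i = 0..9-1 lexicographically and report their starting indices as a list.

rank | idx | suffix
   0 |   0 | aadcefgde
   1 |   1 | adcefgde
   2 |   3 | cefgde
   3 |   2 | dcefgde
   4 |   7 | de
   5 |   8 | e
   6 |   4 | efgde
   7 |   5 | fgde
   8 |   6 | gde

[0, 1, 3, 2, 7, 8, 4, 5, 6]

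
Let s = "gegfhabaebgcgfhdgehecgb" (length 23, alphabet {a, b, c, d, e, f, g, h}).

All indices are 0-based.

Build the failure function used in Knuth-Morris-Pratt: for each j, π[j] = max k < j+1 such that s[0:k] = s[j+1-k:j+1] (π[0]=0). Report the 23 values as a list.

[0, 0, 1, 0, 0, 0, 0, 0, 0, 0, 1, 0, 1, 0, 0, 0, 1, 2, 0, 0, 0, 1, 0]

π[0] = 0
j=1 s[j]='e': π[1]=0 (border '')
j=2 s[j]='g': π[2]=1 (border 'g')
j=3 s[j]='f': k: 1→0; π[3]=0 (border '')
j=4 s[j]='h': π[4]=0 (border '')
j=5 s[j]='a': π[5]=0 (border '')
j=6 s[j]='b': π[6]=0 (border '')
j=7 s[j]='a': π[7]=0 (border '')
j=8 s[j]='e': π[8]=0 (border '')
j=9 s[j]='b': π[9]=0 (border '')
j=10 s[j]='g': π[10]=1 (border 'g')
j=11 s[j]='c': k: 1→0; π[11]=0 (border '')
j=12 s[j]='g': π[12]=1 (border 'g')
j=13 s[j]='f': k: 1→0; π[13]=0 (border '')
j=14 s[j]='h': π[14]=0 (border '')
j=15 s[j]='d': π[15]=0 (border '')
j=16 s[j]='g': π[16]=1 (border 'g')
j=17 s[j]='e': π[17]=2 (border 'ge')
j=18 s[j]='h': k: 2→0; π[18]=0 (border '')
j=19 s[j]='e': π[19]=0 (border '')
j=20 s[j]='c': π[20]=0 (border '')
j=21 s[j]='g': π[21]=1 (border 'g')
j=22 s[j]='b': k: 1→0; π[22]=0 (border '')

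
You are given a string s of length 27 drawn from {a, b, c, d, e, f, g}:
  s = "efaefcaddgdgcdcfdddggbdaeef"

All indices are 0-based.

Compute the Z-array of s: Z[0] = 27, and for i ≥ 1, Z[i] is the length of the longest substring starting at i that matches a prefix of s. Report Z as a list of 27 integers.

[27, 0, 0, 2, 0, 0, 0, 0, 0, 0, 0, 0, 0, 0, 0, 0, 0, 0, 0, 0, 0, 0, 0, 0, 1, 2, 0]

Z[0]=27
i=1: i≥r, start 0; Z[1]=0
i=2: i≥r, start 0; Z[2]=0
i=3: i≥r, start 0; Z[3]=2 scan→box=[3,5)
i=4: min(r-i=1, Z[1]=0)=0; Z[4]=0
i=5: i≥r, start 0; Z[5]=0
i=6: i≥r, start 0; Z[6]=0
i=7: i≥r, start 0; Z[7]=0
i=8: i≥r, start 0; Z[8]=0
i=9: i≥r, start 0; Z[9]=0
i=10: i≥r, start 0; Z[10]=0
i=11: i≥r, start 0; Z[11]=0
i=12: i≥r, start 0; Z[12]=0
i=13: i≥r, start 0; Z[13]=0
i=14: i≥r, start 0; Z[14]=0
i=15: i≥r, start 0; Z[15]=0
i=16: i≥r, start 0; Z[16]=0
i=17: i≥r, start 0; Z[17]=0
i=18: i≥r, start 0; Z[18]=0
i=19: i≥r, start 0; Z[19]=0
i=20: i≥r, start 0; Z[20]=0
i=21: i≥r, start 0; Z[21]=0
i=22: i≥r, start 0; Z[22]=0
i=23: i≥r, start 0; Z[23]=0
i=24: i≥r, start 0; Z[24]=1 scan→box=[24,25)
i=25: i≥r, start 0; Z[25]=2 scan→box=[25,27)
i=26: min(r-i=1, Z[1]=0)=0; Z[26]=0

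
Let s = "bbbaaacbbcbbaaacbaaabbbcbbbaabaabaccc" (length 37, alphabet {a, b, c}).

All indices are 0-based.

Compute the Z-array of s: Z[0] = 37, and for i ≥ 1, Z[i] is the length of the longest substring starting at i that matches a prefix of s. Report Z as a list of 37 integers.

Z[0]=37
i=1: fresh scan; Z[1]=2 extend→box=[1,3)
i=2: min(r-i=1, Z[1]=2)=1; Z[2]=1
i=3: fresh scan; Z[3]=0
i=4: fresh scan; Z[4]=0
i=5: fresh scan; Z[5]=0
i=6: fresh scan; Z[6]=0
i=7: fresh scan; Z[7]=2 extend→box=[7,9)
i=8: min(r-i=1, Z[1]=2)=1; Z[8]=1
i=9: fresh scan; Z[9]=0
i=10: fresh scan; Z[10]=2 extend→box=[10,12)
i=11: min(r-i=1, Z[1]=2)=1; Z[11]=1
i=12: fresh scan; Z[12]=0
i=13: fresh scan; Z[13]=0
i=14: fresh scan; Z[14]=0
i=15: fresh scan; Z[15]=0
i=16: fresh scan; Z[16]=1 extend→box=[16,17)
i=17: fresh scan; Z[17]=0
i=18: fresh scan; Z[18]=0
i=19: fresh scan; Z[19]=0
i=20: fresh scan; Z[20]=3 extend→box=[20,23)
i=21: min(r-i=2, Z[1]=2)=2; Z[21]=2
i=22: min(r-i=1, Z[2]=1)=1; Z[22]=1
i=23: fresh scan; Z[23]=0
i=24: fresh scan; Z[24]=5 extend→box=[24,29)
i=25: min(r-i=4, Z[1]=2)=2; Z[25]=2
i=26: min(r-i=3, Z[2]=1)=1; Z[26]=1
i=27: min(r-i=2, Z[3]=0)=0; Z[27]=0
i=28: min(r-i=1, Z[4]=0)=0; Z[28]=0
i=29: fresh scan; Z[29]=1 extend→box=[29,30)
i=30: fresh scan; Z[30]=0
i=31: fresh scan; Z[31]=0
i=32: fresh scan; Z[32]=1 extend→box=[32,33)
i=33: fresh scan; Z[33]=0
i=34: fresh scan; Z[34]=0
i=35: fresh scan; Z[35]=0
i=36: fresh scan; Z[36]=0

[37, 2, 1, 0, 0, 0, 0, 2, 1, 0, 2, 1, 0, 0, 0, 0, 1, 0, 0, 0, 3, 2, 1, 0, 5, 2, 1, 0, 0, 1, 0, 0, 1, 0, 0, 0, 0]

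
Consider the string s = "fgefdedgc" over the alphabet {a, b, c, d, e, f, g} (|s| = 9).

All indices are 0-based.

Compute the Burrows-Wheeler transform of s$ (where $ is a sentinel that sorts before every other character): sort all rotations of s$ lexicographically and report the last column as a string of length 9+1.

rank  rotation    last
    0  $fgefdedgc  c
    1  c$fgefdedg  g
    2  dedgc$fgef  f
    3  dgc$fgefde  e
    4  edgc$fgefd  d
    5  efdedgc$fg  g
    6  fdedgc$fge  e
    7  fgefdedgc$  $
    8  gc$fgefded  d
    9  gefdedgc$f  f

cgfedge$df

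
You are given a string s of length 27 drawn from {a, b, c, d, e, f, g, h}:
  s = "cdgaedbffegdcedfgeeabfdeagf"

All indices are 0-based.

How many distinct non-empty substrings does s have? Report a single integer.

355

sorted suffixes:
  #0 SA[0]=19  'abfdeagf'
  #1 SA[1]=3  'aedbffegdcedfgeeabfdeagf'
  #2 SA[2]=24  'agf'
  #3 SA[3]=20  'bfdeagf'
  #4 SA[4]=6  'bffegdcedfgeeabfdeagf'
  #5 SA[5]=0  'cdgaedbffegdcedfgeeabfdeagf'
  #6 SA[6]=12  'cedfgeeabfdeagf'
  #7 SA[7]=5  'dbffegdcedfgeeabfdeagf'
  #8 SA[8]=11  'dcedfgeeabfdeagf'
  #9 SA[9]=22  'deagf'
  #10 SA[10]=14  'dfgeeabfdeagf'
  #11 SA[11]=1  'dgaedbffegdcedfgeeabfdeagf'
  #12 SA[12]=18  'eabfdeagf'
  #13 SA[13]=23  'eagf'
  #14 SA[14]=4  'edbffegdcedfgeeabfdeagf'
  #15 SA[15]=13  'edfgeeabfdeagf'
  #16 SA[16]=17  'eeabfdeagf'
  #17 SA[17]=9  'egdcedfgeeabfdeagf'
  #18 SA[18]=26  'f'
  #19 SA[19]=21  'fdeagf'
  #20 SA[20]=8  'fegdcedfgeeabfdeagf'
  #21 SA[21]=7  'ffegdcedfgeeabfdeagf'
  #22 SA[22]=15  'fgeeabfdeagf'
  #23 SA[23]=2  'gaedbffegdcedfgeeabfdeagf'
  #24 SA[24]=10  'gdcedfgeeabfdeagf'
  #25 SA[25]=16  'geeabfdeagf'
  #26 SA[26]=25  'gf'

SA = [19, 3, 24, 20, 6, 0, 12, 5, 11, 22, 14, 1, 18, 23, 4, 13, 17, 9, 26, 21, 8, 7, 15, 2, 10, 16, 25]
[i] adj suffixes → lcp
  [1] 19/3 → 1 ('a')
  [2] 3/24 → 1 ('a')
  [3] 24/20 → 0 ('')
  [4] 20/6 → 2 ('bf')
  [5] 6/0 → 0 ('')
  [6] 0/12 → 1 ('c')
  [7] 12/5 → 0 ('')
  [8] 5/11 → 1 ('d')
  [9] 11/22 → 1 ('d')
  [10] 22/14 → 1 ('d')
  [11] 14/1 → 1 ('d')
  [12] 1/18 → 0 ('')
  [13] 18/23 → 2 ('ea')
  [14] 23/4 → 1 ('e')
  [15] 4/13 → 2 ('ed')
  [16] 13/17 → 1 ('e')
  [17] 17/9 → 1 ('e')
  [18] 9/26 → 0 ('')
  [19] 26/21 → 1 ('f')
  [20] 21/8 → 1 ('f')
  [21] 8/7 → 1 ('f')
  [22] 7/15 → 1 ('f')
  [23] 15/2 → 0 ('')
  [24] 2/10 → 1 ('g')
  [25] 10/16 → 1 ('g')
  [26] 16/25 → 1 ('g')

n(n+1)/2 = 27·28/2 = 378
Σ LCP = 0 + 1 + 1 + 0 + 2 + 0 + 1 + 0 + 1 + 1 + 1 + 1 + 0 + 2 + 1 + 2 + 1 + 1 + 0 + 1 + 1 + 1 + 1 + 0 + 1 + 1 + 1 = 23
distinct = 378 − 23 = 355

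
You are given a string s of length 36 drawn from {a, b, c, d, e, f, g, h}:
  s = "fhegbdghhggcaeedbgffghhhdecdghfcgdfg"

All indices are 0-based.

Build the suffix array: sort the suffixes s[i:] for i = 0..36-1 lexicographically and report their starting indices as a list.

rank→(start, suffix):
  0 → (12, 'aeedbgffghhhdecdghfcgdfg')
  1 → (4, 'bdghhggcaeedbgffghhhdecdghfcgdfg')
  2 → (16, 'bgffghhhdecdghfcgdfg')
  3 → (11, 'caeedbgffghhhdecdghfcgdfg')
  4 → (26, 'cdghfcgdfg')
  5 → (31, 'cgdfg')
  6 → (15, 'dbgffghhhdecdghfcgdfg')
  7 → (24, 'decdghfcgdfg')
  8 → (33, 'dfg')
  9 → (27, 'dghfcgdfg')
  10 → (5, 'dghhggcaeedbgffghhhdecdghfcgdfg')
  11 → (25, 'ecdghfcgdfg')
  12 → (14, 'edbgffghhhdecdghfcgdfg')
  13 → (13, 'eedbgffghhhdecdghfcgdfg')
  14 → (2, 'egbdghhggcaeedbgffghhhdecdghfcgdfg')
  15 → (30, 'fcgdfg')
  16 → (18, 'ffghhhdecdghfcgdfg')
  17 → (34, 'fg')
  18 → (19, 'fghhhdecdghfcgdfg')
  19 → (0, 'fhegbdghhggcaeedbgffghhhdecdghfcgdfg')
  20 → (35, 'g')
  21 → (3, 'gbdghhggcaeedbgffghhhdecdghfcgdfg')
  22 → (10, 'gcaeedbgffghhhdecdghfcgdfg')
  23 → (32, 'gdfg')
  24 → (17, 'gffghhhdecdghfcgdfg')
  25 → (9, 'ggcaeedbgffghhhdecdghfcgdfg')
  26 → (28, 'ghfcgdfg')
  27 → (6, 'ghhggcaeedbgffghhhdecdghfcgdfg')
  28 → (20, 'ghhhdecdghfcgdfg')
  29 → (23, 'hdecdghfcgdfg')
  30 → (1, 'hegbdghhggcaeedbgffghhhdecdghfcgdfg')
  31 → (29, 'hfcgdfg')
  32 → (8, 'hggcaeedbgffghhhdecdghfcgdfg')
  33 → (22, 'hhdecdghfcgdfg')
  34 → (7, 'hhggcaeedbgffghhhdecdghfcgdfg')
  35 → (21, 'hhhdecdghfcgdfg')

[12, 4, 16, 11, 26, 31, 15, 24, 33, 27, 5, 25, 14, 13, 2, 30, 18, 34, 19, 0, 35, 3, 10, 32, 17, 9, 28, 6, 20, 23, 1, 29, 8, 22, 7, 21]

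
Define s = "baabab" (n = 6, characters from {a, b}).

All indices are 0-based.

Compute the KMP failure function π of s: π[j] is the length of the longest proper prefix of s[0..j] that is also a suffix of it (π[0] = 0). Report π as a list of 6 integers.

[0, 0, 0, 1, 2, 1]

π[0] = 0
j=1 s[j]='a': π[1]=0 (border '')
j=2 s[j]='a': π[2]=0 (border '')
j=3 s[j]='b': π[3]=1 (border 'b')
j=4 s[j]='a': π[4]=2 (border 'ba')
j=5 s[j]='b': k: 2→0; π[5]=1 (border 'b')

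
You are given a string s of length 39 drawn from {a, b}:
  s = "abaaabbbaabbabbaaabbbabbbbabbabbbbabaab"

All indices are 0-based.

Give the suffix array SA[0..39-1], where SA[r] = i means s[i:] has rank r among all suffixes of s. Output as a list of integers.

rank→(start, suffix):
  0 → (2, 'aaabbbaabbabbaaabbbabbbbabbabbbbabaab')
  1 → (15, 'aaabbbabbbbabbabbbbabaab')
  2 → (36, 'aab')
  3 → (8, 'aabbabbaaabbbabbbbabbabbbbabaab')
  4 → (3, 'aabbbaabbabbaaabbbabbbbabbabbbbabaab')
  5 → (16, 'aabbbabbbbabbabbbbabaab')
  6 → (37, 'ab')
  7 → (0, 'abaaabbbaabbabbaaabbbabbbbabbabbbbabaab')
  8 → (34, 'abaab')
  9 → (12, 'abbaaabbbabbbbabbabbbbabaab')
  10 → (9, 'abbabbaaabbbabbbbabbabbbbabaab')
  11 → (26, 'abbabbbbabaab')
  12 → (4, 'abbbaabbabbaaabbbabbbbabbabbbbabaab')
  13 → (17, 'abbbabbbbabbabbbbabaab')
  14 → (29, 'abbbbabaab')
  15 → (21, 'abbbbabbabbbbabaab')
  16 → (38, 'b')
  17 → (1, 'baaabbbaabbabbaaabbbabbbbabbabbbbabaab')
  18 → (14, 'baaabbbabbbbabbabbbbabaab')
  19 → (35, 'baab')
  20 → (7, 'baabbabbaaabbbabbbbabbabbbbabaab')
  21 → (33, 'babaab')
  22 → (11, 'babbaaabbbabbbbabbabbbbabaab')
  23 → (25, 'babbabbbbabaab')
  24 → (28, 'babbbbabaab')
  25 → (20, 'babbbbabbabbbbabaab')
  26 → (13, 'bbaaabbbabbbbabbabbbbabaab')
  27 → (6, 'bbaabbabbaaabbbabbbbabbabbbbabaab')
  28 → (32, 'bbabaab')
  29 → (10, 'bbabbaaabbbabbbbabbabbbbabaab')
  30 → (24, 'bbabbabbbbabaab')
  31 → (27, 'bbabbbbabaab')
  32 → (19, 'bbabbbbabbabbbbabaab')
  33 → (5, 'bbbaabbabbaaabbbabbbbabbabbbbabaab')
  34 → (31, 'bbbabaab')
  35 → (23, 'bbbabbabbbbabaab')
  36 → (18, 'bbbabbbbabbabbbbabaab')
  37 → (30, 'bbbbabaab')
  38 → (22, 'bbbbabbabbbbabaab')

[2, 15, 36, 8, 3, 16, 37, 0, 34, 12, 9, 26, 4, 17, 29, 21, 38, 1, 14, 35, 7, 33, 11, 25, 28, 20, 13, 6, 32, 10, 24, 27, 19, 5, 31, 23, 18, 30, 22]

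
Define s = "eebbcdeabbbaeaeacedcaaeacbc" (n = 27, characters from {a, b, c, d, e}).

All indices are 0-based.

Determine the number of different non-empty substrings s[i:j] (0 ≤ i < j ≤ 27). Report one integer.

rank | idx | suffix
   0 |  20 | aaeacbc
   1 |   7 | abbbaeaeacedcaaeacbc
   2 |  23 | acbc
   3 |  15 | acedcaaeacbc
   4 |  21 | aeacbc
   5 |  13 | aeacedcaaeacbc
   6 |  11 | aeaeacedcaaeacbc
   7 |  10 | baeaeacedcaaeacbc
   8 |   9 | bbaeaeacedcaaeacbc
   9 |   8 | bbbaeaeacedcaaeacbc
  10 |   2 | bbcdeabbbaeaeacedcaaeacbc
  11 |  25 | bc
  12 |   3 | bcdeabbbaeaeacedcaaeacbc
  13 |  26 | c
  14 |  19 | caaeacbc
  15 |  24 | cbc
  16 |   4 | cdeabbbaeaeacedcaaeacbc
  17 |  16 | cedcaaeacbc
  18 |  18 | dcaaeacbc
  19 |   5 | deabbbaeaeacedcaaeacbc
  20 |   6 | eabbbaeaeacedcaaeacbc
  21 |  22 | eacbc
  22 |  14 | eacedcaaeacbc
  23 |  12 | eaeacedcaaeacbc
  24 |   1 | ebbcdeabbbaeaeacedcaaeacbc
  25 |  17 | edcaaeacbc
  26 |   0 | eebbcdeabbbaeaeacedcaaeacbc

SA = [20, 7, 23, 15, 21, 13, 11, 10, 9, 8, 2, 25, 3, 26, 19, 24, 4, 16, 18, 5, 6, 22, 14, 12, 1, 17, 0]
[i] adj suffixes → lcp
  [1] 20/7 → 1 ('a')
  [2] 7/23 → 1 ('a')
  [3] 23/15 → 2 ('ac')
  [4] 15/21 → 1 ('a')
  [5] 21/13 → 4 ('aeac')
  [6] 13/11 → 3 ('aea')
  [7] 11/10 → 0 ('')
  [8] 10/9 → 1 ('b')
  [9] 9/8 → 2 ('bb')
  [10] 8/2 → 2 ('bb')
  [11] 2/25 → 1 ('b')
  [12] 25/3 → 2 ('bc')
  [13] 3/26 → 0 ('')
  [14] 26/19 → 1 ('c')
  [15] 19/24 → 1 ('c')
  [16] 24/4 → 1 ('c')
  [17] 4/16 → 1 ('c')
  [18] 16/18 → 0 ('')
  [19] 18/5 → 1 ('d')
  [20] 5/6 → 0 ('')
  [21] 6/22 → 2 ('ea')
  [22] 22/14 → 3 ('eac')
  [23] 14/12 → 2 ('ea')
  [24] 12/1 → 1 ('e')
  [25] 1/17 → 1 ('e')
  [26] 17/0 → 1 ('e')

n(n+1)/2 = 27·28/2 = 378
Σ LCP = 0 + 1 + 1 + 2 + 1 + 4 + 3 + 0 + 1 + 2 + 2 + 1 + 2 + 0 + 1 + 1 + 1 + 1 + 0 + 1 + 0 + 2 + 3 + 2 + 1 + 1 + 1 = 35
distinct = 378 − 35 = 343

343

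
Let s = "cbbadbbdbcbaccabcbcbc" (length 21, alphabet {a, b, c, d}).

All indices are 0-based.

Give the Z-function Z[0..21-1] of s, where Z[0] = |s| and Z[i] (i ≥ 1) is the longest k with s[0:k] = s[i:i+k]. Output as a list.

Z[0]=21
i=1: fresh scan; Z[1]=0
i=2: fresh scan; Z[2]=0
i=3: fresh scan; Z[3]=0
i=4: fresh scan; Z[4]=0
i=5: fresh scan; Z[5]=0
i=6: fresh scan; Z[6]=0
i=7: fresh scan; Z[7]=0
i=8: fresh scan; Z[8]=0
i=9: fresh scan; Z[9]=2 grow→box=[9,11)
i=10: min(r-i=1, Z[1]=0)=0; Z[10]=0
i=11: fresh scan; Z[11]=0
i=12: fresh scan; Z[12]=1 grow→box=[12,13)
i=13: fresh scan; Z[13]=1 grow→box=[13,14)
i=14: fresh scan; Z[14]=0
i=15: fresh scan; Z[15]=0
i=16: fresh scan; Z[16]=2 grow→box=[16,18)
i=17: min(r-i=1, Z[1]=0)=0; Z[17]=0
i=18: fresh scan; Z[18]=2 grow→box=[18,20)
i=19: min(r-i=1, Z[1]=0)=0; Z[19]=0
i=20: fresh scan; Z[20]=1 grow→box=[20,21)

[21, 0, 0, 0, 0, 0, 0, 0, 0, 2, 0, 0, 1, 1, 0, 0, 2, 0, 2, 0, 1]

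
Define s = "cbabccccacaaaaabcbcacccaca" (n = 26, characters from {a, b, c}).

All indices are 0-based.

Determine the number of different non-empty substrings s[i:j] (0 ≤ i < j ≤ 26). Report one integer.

rank→(start, suffix):
  0 → (25, 'a')
  1 → (10, 'aaaaabcbcacccaca')
  2 → (11, 'aaaabcbcacccaca')
  3 → (12, 'aaabcbcacccaca')
  4 → (13, 'aabcbcacccaca')
  5 → (14, 'abcbcacccaca')
  6 → (2, 'abccccacaaaaabcbcacccaca')
  7 → (23, 'aca')
  8 → (8, 'acaaaaabcbcacccaca')
  9 → (19, 'acccaca')
  10 → (1, 'babccccacaaaaabcbcacccaca')
  11 → (17, 'bcacccaca')
  12 → (15, 'bcbcacccaca')
  13 → (3, 'bccccacaaaaabcbcacccaca')
  14 → (24, 'ca')
  15 → (9, 'caaaaabcbcacccaca')
  16 → (22, 'caca')
  17 → (7, 'cacaaaaabcbcacccaca')
  18 → (18, 'cacccaca')
  19 → (0, 'cbabccccacaaaaabcbcacccaca')
  20 → (16, 'cbcacccaca')
  21 → (21, 'ccaca')
  22 → (6, 'ccacaaaaabcbcacccaca')
  23 → (20, 'cccaca')
  24 → (5, 'cccacaaaaabcbcacccaca')
  25 → (4, 'ccccacaaaaabcbcacccaca')

SA = [25, 10, 11, 12, 13, 14, 2, 23, 8, 19, 1, 17, 15, 3, 24, 9, 22, 7, 18, 0, 16, 21, 6, 20, 5, 4]
i: (SA[i-1],SA[i]) lcp shared
  1: (25,10) 1 'a'
  2: (10,11) 4 'aaaa'
  3: (11,12) 3 'aaa'
  4: (12,13) 2 'aa'
  5: (13,14) 1 'a'
  6: (14,2) 3 'abc'
  7: (2,23) 1 'a'
  8: (23,8) 3 'aca'
  9: (8,19) 2 'ac'
  10: (19,1) 0 ''
  11: (1,17) 1 'b'
  12: (17,15) 2 'bc'
  13: (15,3) 2 'bc'
  14: (3,24) 0 ''
  15: (24,9) 2 'ca'
  16: (9,22) 2 'ca'
  17: (22,7) 4 'caca'
  18: (7,18) 3 'cac'
  19: (18,0) 1 'c'
  20: (0,16) 2 'cb'
  21: (16,21) 1 'c'
  22: (21,6) 5 'ccaca'
  23: (6,20) 2 'cc'
  24: (20,5) 6 'cccaca'
  25: (5,4) 3 'ccc'

n(n+1)/2 = 26·27/2 = 351
Σ LCP = 0 + 1 + 4 + 3 + 2 + 1 + 3 + 1 + 3 + 2 + 0 + 1 + 2 + 2 + 0 + 2 + 2 + 4 + 3 + 1 + 2 + 1 + 5 + 2 + 6 + 3 = 56
distinct = 351 − 56 = 295

295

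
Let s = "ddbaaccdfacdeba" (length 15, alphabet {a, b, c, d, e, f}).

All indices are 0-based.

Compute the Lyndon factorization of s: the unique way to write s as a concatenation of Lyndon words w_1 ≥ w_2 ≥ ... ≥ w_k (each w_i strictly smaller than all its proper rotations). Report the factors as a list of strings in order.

["d", "d", "b", "aaccdfacdeb", "a"]

emit factor 1: 'd' (i=0, period=1)
emit factor 2: 'd' (i=1, period=1)
emit factor 3: 'b' (i=2, period=1)
emit factor 4: 'aaccdfacdeb' (i=3, period=11)
emit factor 5: 'a' (i=14, period=1)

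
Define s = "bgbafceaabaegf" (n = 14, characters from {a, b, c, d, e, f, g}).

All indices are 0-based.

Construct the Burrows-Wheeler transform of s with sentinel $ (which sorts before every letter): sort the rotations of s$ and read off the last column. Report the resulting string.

rank  rotation         last
    0  $bgbafceaabaegf  f
    1  aabaegf$bgbafce  e
    2  abaegf$bgbafcea  a
    3  aegf$bgbafceaab  b
    4  afceaabaegf$bgb  b
    5  baegf$bgbafceaa  a
    6  bafceaabaegf$bg  g
    7  bgbafceaabaegf$  $
    8  ceaabaegf$bgbaf  f
    9  eaabaegf$bgbafc  c
   10  egf$bgbafceaaba  a
   11  f$bgbafceaabaeg  g
   12  fceaabaegf$bgba  a
   13  gbafceaabaegf$b  b
   14  gf$bgbafceaabae  e

feabbag$fcagabe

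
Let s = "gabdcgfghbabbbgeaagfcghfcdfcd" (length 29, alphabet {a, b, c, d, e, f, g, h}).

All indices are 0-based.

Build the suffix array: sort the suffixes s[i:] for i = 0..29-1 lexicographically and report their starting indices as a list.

rank | idx | suffix
   0 |  16 | aagfcghfcdfcd
   1 |  10 | abbbgeaagfcghfcdfcd
   2 |   1 | abdcgfghbabbbgeaagfcghfcdfcd
   3 |  17 | agfcghfcdfcd
   4 |   9 | babbbgeaagfcghfcdfcd
   5 |  11 | bbbgeaagfcghfcdfcd
   6 |  12 | bbgeaagfcghfcdfcd
   7 |   2 | bdcgfghbabbbgeaagfcghfcdfcd
   8 |  13 | bgeaagfcghfcdfcd
   9 |  27 | cd
  10 |  24 | cdfcd
  11 |   4 | cgfghbabbbgeaagfcghfcdfcd
  12 |  20 | cghfcdfcd
  13 |  28 | d
  14 |   3 | dcgfghbabbbgeaagfcghfcdfcd
  15 |  25 | dfcd
  16 |  15 | eaagfcghfcdfcd
  17 |  26 | fcd
  18 |  23 | fcdfcd
  19 |  19 | fcghfcdfcd
  20 |   6 | fghbabbbgeaagfcghfcdfcd
  21 |   0 | gabdcgfghbabbbgeaagfcghfcdfcd
  22 |  14 | geaagfcghfcdfcd
  23 |  18 | gfcghfcdfcd
  24 |   5 | gfghbabbbgeaagfcghfcdfcd
  25 |   7 | ghbabbbgeaagfcghfcdfcd
  26 |  21 | ghfcdfcd
  27 |   8 | hbabbbgeaagfcghfcdfcd
  28 |  22 | hfcdfcd

[16, 10, 1, 17, 9, 11, 12, 2, 13, 27, 24, 4, 20, 28, 3, 25, 15, 26, 23, 19, 6, 0, 14, 18, 5, 7, 21, 8, 22]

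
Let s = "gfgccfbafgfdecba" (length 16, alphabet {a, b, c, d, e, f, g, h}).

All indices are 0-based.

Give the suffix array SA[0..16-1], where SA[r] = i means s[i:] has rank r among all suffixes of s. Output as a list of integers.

[15, 7, 14, 6, 13, 3, 4, 11, 12, 5, 10, 1, 8, 2, 9, 0]

sorted suffixes:
  #0 SA[0]=15  'a'
  #1 SA[1]=7  'afgfdecba'
  #2 SA[2]=14  'ba'
  #3 SA[3]=6  'bafgfdecba'
  #4 SA[4]=13  'cba'
  #5 SA[5]=3  'ccfbafgfdecba'
  #6 SA[6]=4  'cfbafgfdecba'
  #7 SA[7]=11  'decba'
  #8 SA[8]=12  'ecba'
  #9 SA[9]=5  'fbafgfdecba'
  #10 SA[10]=10  'fdecba'
  #11 SA[11]=1  'fgccfbafgfdecba'
  #12 SA[12]=8  'fgfdecba'
  #13 SA[13]=2  'gccfbafgfdecba'
  #14 SA[14]=9  'gfdecba'
  #15 SA[15]=0  'gfgccfbafgfdecba'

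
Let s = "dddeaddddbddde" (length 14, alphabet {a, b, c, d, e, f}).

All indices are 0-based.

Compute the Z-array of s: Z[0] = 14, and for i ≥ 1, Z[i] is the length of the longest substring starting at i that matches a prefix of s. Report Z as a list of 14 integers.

Z[0]=14
i=1: outside box; Z[1]=2 scan→box=[1,3)
i=2: min(r-i=1, Z[1]=2)=1; Z[2]=1
i=3: outside box; Z[3]=0
i=4: outside box; Z[4]=0
i=5: outside box; Z[5]=3 scan→box=[5,8)
i=6: min(r-i=2, Z[1]=2)=2; Z[6]=3 scan→box=[6,9)
i=7: min(r-i=2, Z[1]=2)=2; Z[7]=2
i=8: min(r-i=1, Z[2]=1)=1; Z[8]=1
i=9: outside box; Z[9]=0
i=10: outside box; Z[10]=4 scan→box=[10,14)
i=11: min(r-i=3, Z[1]=2)=2; Z[11]=2
i=12: min(r-i=2, Z[2]=1)=1; Z[12]=1
i=13: min(r-i=1, Z[3]=0)=0; Z[13]=0

[14, 2, 1, 0, 0, 3, 3, 2, 1, 0, 4, 2, 1, 0]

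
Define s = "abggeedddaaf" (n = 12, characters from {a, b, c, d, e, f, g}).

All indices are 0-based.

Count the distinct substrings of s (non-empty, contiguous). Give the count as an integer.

71

rank | idx | suffix
   0 |   9 | aaf
   1 |   0 | abggeedddaaf
   2 |  10 | af
   3 |   1 | bggeedddaaf
   4 |   8 | daaf
   5 |   7 | ddaaf
   6 |   6 | dddaaf
   7 |   5 | edddaaf
   8 |   4 | eedddaaf
   9 |  11 | f
  10 |   3 | geedddaaf
  11 |   2 | ggeedddaaf

SA = [9, 0, 10, 1, 8, 7, 6, 5, 4, 11, 3, 2]
[i] adj suffixes → lcp
  [1] 9/0 → 1 ('a')
  [2] 0/10 → 1 ('a')
  [3] 10/1 → 0 ('')
  [4] 1/8 → 0 ('')
  [5] 8/7 → 1 ('d')
  [6] 7/6 → 2 ('dd')
  [7] 6/5 → 0 ('')
  [8] 5/4 → 1 ('e')
  [9] 4/11 → 0 ('')
  [10] 11/3 → 0 ('')
  [11] 3/2 → 1 ('g')

n(n+1)/2 = 12·13/2 = 78
Σ LCP = 0 + 1 + 1 + 0 + 0 + 1 + 2 + 0 + 1 + 0 + 0 + 1 = 7
distinct = 78 − 7 = 71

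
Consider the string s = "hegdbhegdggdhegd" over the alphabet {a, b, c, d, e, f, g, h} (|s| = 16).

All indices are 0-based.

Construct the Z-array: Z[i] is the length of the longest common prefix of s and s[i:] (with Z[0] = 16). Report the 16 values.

[16, 0, 0, 0, 0, 4, 0, 0, 0, 0, 0, 0, 4, 0, 0, 0]

Z[0]=16
i=1: outside box; Z[1]=0
i=2: outside box; Z[2]=0
i=3: outside box; Z[3]=0
i=4: outside box; Z[4]=0
i=5: outside box; Z[5]=4 scan→box=[5,9)
i=6: min(r-i=3, Z[1]=0)=0; Z[6]=0
i=7: min(r-i=2, Z[2]=0)=0; Z[7]=0
i=8: min(r-i=1, Z[3]=0)=0; Z[8]=0
i=9: outside box; Z[9]=0
i=10: outside box; Z[10]=0
i=11: outside box; Z[11]=0
i=12: outside box; Z[12]=4 scan→box=[12,16)
i=13: min(r-i=3, Z[1]=0)=0; Z[13]=0
i=14: min(r-i=2, Z[2]=0)=0; Z[14]=0
i=15: min(r-i=1, Z[3]=0)=0; Z[15]=0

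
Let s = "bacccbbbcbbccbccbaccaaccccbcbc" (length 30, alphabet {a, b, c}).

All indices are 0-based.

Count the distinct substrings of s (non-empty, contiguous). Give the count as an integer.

rank | idx | suffix
   0 |  20 | aaccccbcbc
   1 |  17 | accaaccccbcbc
   2 |   1 | acccbbbcbbccbccbaccaaccccbcbc
   3 |  21 | accccbcbc
   4 |  16 | baccaaccccbcbc
   5 |   0 | bacccbbbcbbccbccbaccaaccccbcbc
   6 |   5 | bbbcbbccbccbaccaaccccbcbc
   7 |   6 | bbcbbccbccbaccaaccccbcbc
   8 |   9 | bbccbccbaccaaccccbcbc
   9 |  28 | bc
  10 |   7 | bcbbccbccbaccaaccccbcbc
  11 |  26 | bcbc
  12 |  13 | bccbaccaaccccbcbc
  13 |  10 | bccbccbaccaaccccbcbc
  14 |  29 | c
  15 |  19 | caaccccbcbc
  16 |  15 | cbaccaaccccbcbc
  17 |   4 | cbbbcbbccbccbaccaaccccbcbc
  18 |   8 | cbbccbccbaccaaccccbcbc
  19 |  27 | cbc
  20 |  25 | cbcbc
  21 |  12 | cbccbaccaaccccbcbc
  22 |  18 | ccaaccccbcbc
  23 |  14 | ccbaccaaccccbcbc
  24 |   3 | ccbbbcbbccbccbaccaaccccbcbc
  25 |  24 | ccbcbc
  26 |  11 | ccbccbaccaaccccbcbc
  27 |   2 | cccbbbcbbccbccbaccaaccccbcbc
  28 |  23 | cccbcbc
  29 |  22 | ccccbcbc

SA = [20, 17, 1, 21, 16, 0, 5, 6, 9, 28, 7, 26, 13, 10, 29, 19, 15, 4, 8, 27, 25, 12, 18, 14, 3, 24, 11, 2, 23, 22]
i: (SA[i-1],SA[i]) lcp shared
  1: (20,17) 1 'a'
  2: (17,1) 3 'acc'
  3: (1,21) 4 'accc'
  4: (21,16) 0 ''
  5: (16,0) 4 'bacc'
  6: (0,5) 1 'b'
  7: (5,6) 2 'bb'
  8: (6,9) 3 'bbc'
  9: (9,28) 1 'b'
  10: (28,7) 2 'bc'
  11: (7,26) 3 'bcb'
  12: (26,13) 2 'bc'
  13: (13,10) 4 'bccb'
  14: (10,29) 0 ''
  15: (29,19) 1 'c'
  16: (19,15) 1 'c'
  17: (15,4) 2 'cb'
  18: (4,8) 3 'cbb'
  19: (8,27) 2 'cb'
  20: (27,25) 3 'cbc'
  21: (25,12) 3 'cbc'
  22: (12,18) 1 'c'
  23: (18,14) 2 'cc'
  24: (14,3) 3 'ccb'
  25: (3,24) 3 'ccb'
  26: (24,11) 4 'ccbc'
  27: (11,2) 2 'cc'
  28: (2,23) 4 'cccb'
  29: (23,22) 3 'ccc'

n(n+1)/2 = 30·31/2 = 465
Σ LCP = 0 + 1 + 3 + 4 + 0 + 4 + 1 + 2 + 3 + 1 + 2 + 3 + 2 + 4 + 0 + 1 + 1 + 2 + 3 + 2 + 3 + 3 + 1 + 2 + 3 + 3 + 4 + 2 + 4 + 3 = 67
distinct = 465 − 67 = 398

398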